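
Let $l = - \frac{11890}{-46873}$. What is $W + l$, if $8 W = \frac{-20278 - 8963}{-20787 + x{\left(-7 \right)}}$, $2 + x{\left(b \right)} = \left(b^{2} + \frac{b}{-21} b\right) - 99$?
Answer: $\frac{10059123059}{23445499616} \approx 0.42904$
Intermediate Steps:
$x{\left(b \right)} = -101 + \frac{20 b^{2}}{21}$ ($x{\left(b \right)} = -2 - \left(99 - b^{2} - \frac{b}{-21} b\right) = -2 - \left(99 - b^{2} - b \left(- \frac{1}{21}\right) b\right) = -2 - \left(99 - b^{2} - - \frac{b}{21} b\right) = -2 + \left(\left(b^{2} - \frac{b^{2}}{21}\right) - 99\right) = -2 + \left(\frac{20 b^{2}}{21} - 99\right) = -2 + \left(-99 + \frac{20 b^{2}}{21}\right) = -101 + \frac{20 b^{2}}{21}$)
$l = \frac{11890}{46873}$ ($l = \left(-11890\right) \left(- \frac{1}{46873}\right) = \frac{11890}{46873} \approx 0.25366$)
$W = \frac{87723}{500192}$ ($W = \frac{\left(-20278 - 8963\right) \frac{1}{-20787 - \left(101 - \frac{20 \left(-7\right)^{2}}{21}\right)}}{8} = \frac{\left(-29241\right) \frac{1}{-20787 + \left(-101 + \frac{20}{21} \cdot 49\right)}}{8} = \frac{\left(-29241\right) \frac{1}{-20787 + \left(-101 + \frac{140}{3}\right)}}{8} = \frac{\left(-29241\right) \frac{1}{-20787 - \frac{163}{3}}}{8} = \frac{\left(-29241\right) \frac{1}{- \frac{62524}{3}}}{8} = \frac{\left(-29241\right) \left(- \frac{3}{62524}\right)}{8} = \frac{1}{8} \cdot \frac{87723}{62524} = \frac{87723}{500192} \approx 0.17538$)
$W + l = \frac{87723}{500192} + \frac{11890}{46873} = \frac{10059123059}{23445499616}$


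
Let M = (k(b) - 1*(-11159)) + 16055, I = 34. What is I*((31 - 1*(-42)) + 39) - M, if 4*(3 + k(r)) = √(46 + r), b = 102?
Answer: -23403 - √37/2 ≈ -23406.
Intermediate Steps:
k(r) = -3 + √(46 + r)/4
M = 27211 + √37/2 (M = ((-3 + √(46 + 102)/4) - 1*(-11159)) + 16055 = ((-3 + √148/4) + 11159) + 16055 = ((-3 + (2*√37)/4) + 11159) + 16055 = ((-3 + √37/2) + 11159) + 16055 = (11156 + √37/2) + 16055 = 27211 + √37/2 ≈ 27214.)
I*((31 - 1*(-42)) + 39) - M = 34*((31 - 1*(-42)) + 39) - (27211 + √37/2) = 34*((31 + 42) + 39) + (-27211 - √37/2) = 34*(73 + 39) + (-27211 - √37/2) = 34*112 + (-27211 - √37/2) = 3808 + (-27211 - √37/2) = -23403 - √37/2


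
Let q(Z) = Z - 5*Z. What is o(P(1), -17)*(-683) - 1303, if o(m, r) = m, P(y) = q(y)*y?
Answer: 1429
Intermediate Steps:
q(Z) = -4*Z
P(y) = -4*y**2 (P(y) = (-4*y)*y = -4*y**2)
o(P(1), -17)*(-683) - 1303 = -4*1**2*(-683) - 1303 = -4*1*(-683) - 1303 = -4*(-683) - 1303 = 2732 - 1303 = 1429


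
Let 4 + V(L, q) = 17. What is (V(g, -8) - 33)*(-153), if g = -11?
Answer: 3060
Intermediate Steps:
V(L, q) = 13 (V(L, q) = -4 + 17 = 13)
(V(g, -8) - 33)*(-153) = (13 - 33)*(-153) = -20*(-153) = 3060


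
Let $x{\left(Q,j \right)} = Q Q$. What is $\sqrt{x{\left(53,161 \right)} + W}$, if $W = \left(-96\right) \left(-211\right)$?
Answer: $\sqrt{23065} \approx 151.87$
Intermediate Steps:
$W = 20256$
$x{\left(Q,j \right)} = Q^{2}$
$\sqrt{x{\left(53,161 \right)} + W} = \sqrt{53^{2} + 20256} = \sqrt{2809 + 20256} = \sqrt{23065}$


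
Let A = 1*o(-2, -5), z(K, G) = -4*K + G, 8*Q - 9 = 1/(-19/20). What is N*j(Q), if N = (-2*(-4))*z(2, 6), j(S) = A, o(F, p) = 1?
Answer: -16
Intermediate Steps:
Q = 151/152 (Q = 9/8 + 1/(8*((-19/20))) = 9/8 + 1/(8*((-19*1/20))) = 9/8 + 1/(8*(-19/20)) = 9/8 + (⅛)*(-20/19) = 9/8 - 5/38 = 151/152 ≈ 0.99342)
z(K, G) = G - 4*K
A = 1 (A = 1*1 = 1)
j(S) = 1
N = -16 (N = (-2*(-4))*(6 - 4*2) = 8*(6 - 8) = 8*(-2) = -16)
N*j(Q) = -16*1 = -16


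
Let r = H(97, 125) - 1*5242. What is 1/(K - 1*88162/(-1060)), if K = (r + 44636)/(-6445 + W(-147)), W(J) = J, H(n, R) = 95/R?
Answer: 8734400/674256823 ≈ 0.012954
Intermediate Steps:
r = -131031/25 (r = 95/125 - 1*5242 = 95*(1/125) - 5242 = 19/25 - 5242 = -131031/25 ≈ -5241.2)
K = -984869/164800 (K = (-131031/25 + 44636)/(-6445 - 147) = (984869/25)/(-6592) = (984869/25)*(-1/6592) = -984869/164800 ≈ -5.9762)
1/(K - 1*88162/(-1060)) = 1/(-984869/164800 - 1*88162/(-1060)) = 1/(-984869/164800 - 88162*(-1/1060)) = 1/(-984869/164800 + 44081/530) = 1/(674256823/8734400) = 8734400/674256823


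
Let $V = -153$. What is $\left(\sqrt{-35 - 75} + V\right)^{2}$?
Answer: $\left(153 - i \sqrt{110}\right)^{2} \approx 23299.0 - 3209.4 i$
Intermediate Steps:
$\left(\sqrt{-35 - 75} + V\right)^{2} = \left(\sqrt{-35 - 75} - 153\right)^{2} = \left(\sqrt{-110} - 153\right)^{2} = \left(i \sqrt{110} - 153\right)^{2} = \left(-153 + i \sqrt{110}\right)^{2}$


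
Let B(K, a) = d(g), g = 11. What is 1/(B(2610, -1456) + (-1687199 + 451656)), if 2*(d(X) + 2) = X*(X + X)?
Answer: -1/1235424 ≈ -8.0944e-7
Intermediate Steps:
d(X) = -2 + X² (d(X) = -2 + (X*(X + X))/2 = -2 + (X*(2*X))/2 = -2 + (2*X²)/2 = -2 + X²)
B(K, a) = 119 (B(K, a) = -2 + 11² = -2 + 121 = 119)
1/(B(2610, -1456) + (-1687199 + 451656)) = 1/(119 + (-1687199 + 451656)) = 1/(119 - 1235543) = 1/(-1235424) = -1/1235424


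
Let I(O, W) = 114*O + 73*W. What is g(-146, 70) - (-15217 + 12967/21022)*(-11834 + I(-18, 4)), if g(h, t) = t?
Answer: -2174215515409/10511 ≈ -2.0685e+8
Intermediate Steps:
I(O, W) = 73*W + 114*O
g(-146, 70) - (-15217 + 12967/21022)*(-11834 + I(-18, 4)) = 70 - (-15217 + 12967/21022)*(-11834 + (73*4 + 114*(-18))) = 70 - (-15217 + 12967*(1/21022))*(-11834 + (292 - 2052)) = 70 - (-15217 + 12967/21022)*(-11834 - 1760) = 70 - (-319878807)*(-13594)/21022 = 70 - 1*2174216251179/10511 = 70 - 2174216251179/10511 = -2174215515409/10511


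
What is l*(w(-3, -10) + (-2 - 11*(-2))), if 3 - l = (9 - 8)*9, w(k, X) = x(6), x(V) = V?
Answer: -156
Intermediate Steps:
w(k, X) = 6
l = -6 (l = 3 - (9 - 8)*9 = 3 - 9 = -6)
l*(w(-3, -10) + (-2 - 11*(-2))) = -6*(6 + (-2 - 11*(-2))) = -6*(6 + (-2 + 22)) = -6*(6 + 20) = -6*26 = -156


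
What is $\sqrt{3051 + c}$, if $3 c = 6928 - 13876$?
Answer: $7 \sqrt{15} \approx 27.111$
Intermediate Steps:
$c = -2316$ ($c = \frac{6928 - 13876}{3} = \frac{1}{3} \left(-6948\right) = -2316$)
$\sqrt{3051 + c} = \sqrt{3051 - 2316} = \sqrt{735} = 7 \sqrt{15}$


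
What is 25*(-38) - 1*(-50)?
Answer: -900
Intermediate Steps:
25*(-38) - 1*(-50) = -950 + 50 = -900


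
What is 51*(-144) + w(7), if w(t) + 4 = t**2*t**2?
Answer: -4947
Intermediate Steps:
w(t) = -4 + t**4 (w(t) = -4 + t**2*t**2 = -4 + t**4)
51*(-144) + w(7) = 51*(-144) + (-4 + 7**4) = -7344 + (-4 + 2401) = -7344 + 2397 = -4947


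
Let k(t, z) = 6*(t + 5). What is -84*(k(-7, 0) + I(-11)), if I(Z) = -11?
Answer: 1932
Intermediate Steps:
k(t, z) = 30 + 6*t (k(t, z) = 6*(5 + t) = 30 + 6*t)
-84*(k(-7, 0) + I(-11)) = -84*((30 + 6*(-7)) - 11) = -84*((30 - 42) - 11) = -84*(-12 - 11) = -84*(-23) = 1932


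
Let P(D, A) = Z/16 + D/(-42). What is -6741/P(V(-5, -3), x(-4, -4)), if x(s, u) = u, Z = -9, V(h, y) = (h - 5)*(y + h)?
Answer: 2264976/829 ≈ 2732.2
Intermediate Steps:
V(h, y) = (-5 + h)*(h + y)
P(D, A) = -9/16 - D/42 (P(D, A) = -9/16 + D/(-42) = -9*1/16 + D*(-1/42) = -9/16 - D/42)
-6741/P(V(-5, -3), x(-4, -4)) = -6741/(-9/16 - ((-5)**2 - 5*(-5) - 5*(-3) - 5*(-3))/42) = -6741/(-9/16 - (25 + 25 + 15 + 15)/42) = -6741/(-9/16 - 1/42*80) = -6741/(-9/16 - 40/21) = -6741/(-829/336) = -6741*(-336/829) = 2264976/829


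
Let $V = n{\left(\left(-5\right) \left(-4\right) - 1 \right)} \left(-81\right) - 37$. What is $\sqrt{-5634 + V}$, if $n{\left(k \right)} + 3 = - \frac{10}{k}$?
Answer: $\frac{i \sqrt{1944118}}{19} \approx 73.385 i$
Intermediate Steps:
$n{\left(k \right)} = -3 - \frac{10}{k}$
$V = \frac{4724}{19}$ ($V = \left(-3 - \frac{10}{\left(-5\right) \left(-4\right) - 1}\right) \left(-81\right) - 37 = \left(-3 - \frac{10}{20 - 1}\right) \left(-81\right) - 37 = \left(-3 - \frac{10}{19}\right) \left(-81\right) - 37 = \left(- \frac{67}{19}\right) \left(-81\right) - 37 = \frac{5427}{19} - 37 = \frac{4724}{19} \approx 248.63$)
$\sqrt{-5634 + V} = \sqrt{-5634 + \frac{4724}{19}} = \sqrt{- \frac{102322}{19}} = \frac{i \sqrt{1944118}}{19}$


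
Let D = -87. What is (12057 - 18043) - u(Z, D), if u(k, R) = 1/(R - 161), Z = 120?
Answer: -1484527/248 ≈ -5986.0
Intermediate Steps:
u(k, R) = 1/(-161 + R)
(12057 - 18043) - u(Z, D) = (12057 - 18043) - 1/(-161 - 87) = -5986 - 1/(-248) = -5986 - 1*(-1/248) = -5986 + 1/248 = -1484527/248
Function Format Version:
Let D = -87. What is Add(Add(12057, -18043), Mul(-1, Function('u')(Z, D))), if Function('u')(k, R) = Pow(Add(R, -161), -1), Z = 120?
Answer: Rational(-1484527, 248) ≈ -5986.0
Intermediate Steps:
Function('u')(k, R) = Pow(Add(-161, R), -1)
Add(Add(12057, -18043), Mul(-1, Function('u')(Z, D))) = Add(Add(12057, -18043), Mul(-1, Pow(Add(-161, -87), -1))) = Add(-5986, Mul(-1, Pow(-248, -1))) = Add(-5986, Mul(-1, Rational(-1, 248))) = Add(-5986, Rational(1, 248)) = Rational(-1484527, 248)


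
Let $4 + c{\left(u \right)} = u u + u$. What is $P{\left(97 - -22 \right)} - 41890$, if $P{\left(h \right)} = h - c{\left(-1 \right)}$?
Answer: $-41767$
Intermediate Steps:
$c{\left(u \right)} = -4 + u + u^{2}$ ($c{\left(u \right)} = -4 + \left(u u + u\right) = -4 + \left(u^{2} + u\right) = -4 + \left(u + u^{2}\right) = -4 + u + u^{2}$)
$P{\left(h \right)} = 4 + h$ ($P{\left(h \right)} = h - \left(-4 - 1 + \left(-1\right)^{2}\right) = h - \left(-4 - 1 + 1\right) = h - -4 = h + 4 = 4 + h$)
$P{\left(97 - -22 \right)} - 41890 = \left(4 + \left(97 - -22\right)\right) - 41890 = \left(4 + \left(97 + 22\right)\right) - 41890 = \left(4 + 119\right) - 41890 = 123 - 41890 = -41767$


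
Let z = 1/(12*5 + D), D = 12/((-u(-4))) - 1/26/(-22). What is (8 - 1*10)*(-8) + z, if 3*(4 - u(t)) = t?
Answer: 264558/16517 ≈ 16.017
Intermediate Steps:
u(t) = 4 - t/3
D = -643/286 (D = 12/((-(4 - 1/3*(-4)))) - 1/26/(-22) = 12/((-(4 + 4/3))) - 1*1/26*(-1/22) = 12/((-1*16/3)) - 1/26*(-1/22) = 12/(-16/3) + 1/572 = 12*(-3/16) + 1/572 = -9/4 + 1/572 = -643/286 ≈ -2.2483)
z = 286/16517 (z = 1/(12*5 - 643/286) = 1/(60 - 643/286) = 1/(16517/286) = 286/16517 ≈ 0.017316)
(8 - 1*10)*(-8) + z = (8 - 1*10)*(-8) + 286/16517 = (8 - 10)*(-8) + 286/16517 = -2*(-8) + 286/16517 = 16 + 286/16517 = 264558/16517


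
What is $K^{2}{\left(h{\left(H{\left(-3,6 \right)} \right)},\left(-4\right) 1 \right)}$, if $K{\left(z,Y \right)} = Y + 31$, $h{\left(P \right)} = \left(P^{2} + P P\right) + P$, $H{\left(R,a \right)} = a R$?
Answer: $729$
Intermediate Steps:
$H{\left(R,a \right)} = R a$
$h{\left(P \right)} = P + 2 P^{2}$ ($h{\left(P \right)} = \left(P^{2} + P^{2}\right) + P = 2 P^{2} + P = P + 2 P^{2}$)
$K{\left(z,Y \right)} = 31 + Y$
$K^{2}{\left(h{\left(H{\left(-3,6 \right)} \right)},\left(-4\right) 1 \right)} = \left(31 - 4\right)^{2} = 27^{2} = 729$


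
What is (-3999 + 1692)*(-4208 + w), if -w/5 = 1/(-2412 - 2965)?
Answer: 52199130177/5377 ≈ 9.7079e+6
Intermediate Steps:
w = 5/5377 (w = -5/(-2412 - 2965) = -5/(-5377) = -5*(-1/5377) = 5/5377 ≈ 0.00092989)
(-3999 + 1692)*(-4208 + w) = (-3999 + 1692)*(-4208 + 5/5377) = -2307*(-22626411/5377) = 52199130177/5377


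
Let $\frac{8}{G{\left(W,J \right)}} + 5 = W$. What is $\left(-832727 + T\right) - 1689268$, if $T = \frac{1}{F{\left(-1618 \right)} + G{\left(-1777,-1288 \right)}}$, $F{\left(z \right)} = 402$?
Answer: $- \frac{903323124219}{358178} \approx -2.522 \cdot 10^{6}$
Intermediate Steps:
$G{\left(W,J \right)} = \frac{8}{-5 + W}$
$T = \frac{891}{358178}$ ($T = \frac{1}{402 + \frac{8}{-5 - 1777}} = \frac{1}{402 + \frac{8}{-1782}} = \frac{1}{402 + 8 \left(- \frac{1}{1782}\right)} = \frac{1}{402 - \frac{4}{891}} = \frac{1}{\frac{358178}{891}} = \frac{891}{358178} \approx 0.0024876$)
$\left(-832727 + T\right) - 1689268 = \left(-832727 + \frac{891}{358178}\right) - 1689268 = - \frac{298264490515}{358178} - 1689268 = - \frac{903323124219}{358178}$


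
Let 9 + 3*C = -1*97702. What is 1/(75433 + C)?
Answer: 3/128588 ≈ 2.3330e-5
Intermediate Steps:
C = -97711/3 (C = -3 + (-1*97702)/3 = -3 + (1/3)*(-97702) = -3 - 97702/3 = -97711/3 ≈ -32570.)
1/(75433 + C) = 1/(75433 - 97711/3) = 1/(128588/3) = 3/128588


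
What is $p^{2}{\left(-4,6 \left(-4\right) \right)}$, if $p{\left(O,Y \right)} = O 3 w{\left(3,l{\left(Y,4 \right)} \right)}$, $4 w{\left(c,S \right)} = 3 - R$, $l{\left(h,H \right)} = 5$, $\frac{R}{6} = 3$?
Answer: $2025$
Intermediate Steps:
$R = 18$ ($R = 6 \cdot 3 = 18$)
$w{\left(c,S \right)} = - \frac{15}{4}$ ($w{\left(c,S \right)} = \frac{3 - 18}{4} = \frac{1}{4} \left(-15\right) = - \frac{15}{4}$)
$p{\left(O,Y \right)} = - \frac{45 O}{4}$ ($p{\left(O,Y \right)} = O 3 \left(- \frac{15}{4}\right) = 3 O \left(- \frac{15}{4}\right) = - \frac{45 O}{4}$)
$p^{2}{\left(-4,6 \left(-4\right) \right)} = \left(\left(- \frac{45}{4}\right) \left(-4\right)\right)^{2} = 45^{2} = 2025$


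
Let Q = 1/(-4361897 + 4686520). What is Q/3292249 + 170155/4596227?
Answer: 181851411676990912/4912170481718289829 ≈ 0.037021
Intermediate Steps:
Q = 1/324623 ≈ 3.0805e-6
Q/3292249 + 170155/4596227 = (1/324623)/3292249 + 170155/4596227 = (1/324623)*(1/3292249) + 170155*(1/4596227) = 1/1068739747127 + 170155/4596227 = 181851411676990912/4912170481718289829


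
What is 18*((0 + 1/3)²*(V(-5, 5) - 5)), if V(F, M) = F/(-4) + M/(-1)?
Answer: -35/2 ≈ -17.500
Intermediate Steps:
V(F, M) = -M - F/4 (V(F, M) = F*(-¼) + M*(-1) = -F/4 - M = -M - F/4)
18*((0 + 1/3)²*(V(-5, 5) - 5)) = 18*((0 + 1/3)²*((-1*5 - ¼*(-5)) - 5)) = 18*((0 + 1*(⅓))²*((-5 + 5/4) - 5)) = 18*((0 + ⅓)²*(-15/4 - 5)) = 18*((⅓)²*(-35/4)) = 18*((⅑)*(-35/4)) = 18*(-35/36) = -35/2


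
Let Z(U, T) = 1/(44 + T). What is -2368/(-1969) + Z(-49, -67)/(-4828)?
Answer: 262954161/218645636 ≈ 1.2027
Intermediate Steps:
-2368/(-1969) + Z(-49, -67)/(-4828) = -2368/(-1969) + 1/((44 - 67)*(-4828)) = -2368*(-1/1969) - 1/4828/(-23) = 2368/1969 - 1/23*(-1/4828) = 2368/1969 + 1/111044 = 262954161/218645636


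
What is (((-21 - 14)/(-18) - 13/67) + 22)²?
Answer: 820421449/1454436 ≈ 564.08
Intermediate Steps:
(((-21 - 14)/(-18) - 13/67) + 22)² = ((-35*(-1/18) - 13*1/67) + 22)² = ((35/18 - 13/67) + 22)² = (2111/1206 + 22)² = (28643/1206)² = 820421449/1454436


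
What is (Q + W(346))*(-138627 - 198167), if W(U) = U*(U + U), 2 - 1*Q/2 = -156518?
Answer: -186069254768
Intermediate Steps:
Q = 313040 (Q = 4 - 2*(-156518) = 4 + 313036 = 313040)
W(U) = 2*U² (W(U) = U*(2*U) = 2*U²)
(Q + W(346))*(-138627 - 198167) = (313040 + 2*346²)*(-138627 - 198167) = (313040 + 2*119716)*(-336794) = (313040 + 239432)*(-336794) = 552472*(-336794) = -186069254768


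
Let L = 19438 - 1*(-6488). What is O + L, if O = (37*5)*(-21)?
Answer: 22041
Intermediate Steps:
O = -3885 (O = 185*(-21) = -3885)
L = 25926 (L = 19438 + 6488 = 25926)
O + L = -3885 + 25926 = 22041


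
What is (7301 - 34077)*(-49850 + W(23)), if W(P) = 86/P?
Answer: 30697720064/23 ≈ 1.3347e+9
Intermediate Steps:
(7301 - 34077)*(-49850 + W(23)) = (7301 - 34077)*(-49850 + 86/23) = -26776*(-49850 + 86*(1/23)) = -26776*(-49850 + 86/23) = -26776*(-1146464/23) = 30697720064/23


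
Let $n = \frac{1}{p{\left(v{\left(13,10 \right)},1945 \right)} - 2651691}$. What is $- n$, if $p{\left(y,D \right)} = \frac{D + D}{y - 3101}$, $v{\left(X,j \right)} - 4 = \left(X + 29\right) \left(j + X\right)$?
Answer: $\frac{2131}{5650757411} \approx 3.7712 \cdot 10^{-7}$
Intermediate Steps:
$v{\left(X,j \right)} = 4 + \left(29 + X\right) \left(X + j\right)$ ($v{\left(X,j \right)} = 4 + \left(X + 29\right) \left(j + X\right) = 4 + \left(29 + X\right) \left(X + j\right)$)
$p{\left(y,D \right)} = \frac{2 D}{-3101 + y}$
$n = - \frac{2131}{5650757411}$ ($n = \frac{1}{2 \cdot 1945 \frac{1}{-3101 + \left(4 + 13^{2} + 29 \cdot 13 + 29 \cdot 10 + 13 \cdot 10\right)} - 2651691} = \frac{1}{2 \cdot 1945 \frac{1}{-3101 + \left(4 + 169 + 377 + 290 + 130\right)} - 2651691} = \frac{1}{2 \cdot 1945 \frac{1}{-3101 + 970} - 2651691} = \frac{1}{2 \cdot 1945 \frac{1}{-2131} - 2651691} = \frac{1}{2 \cdot 1945 \left(- \frac{1}{2131}\right) - 2651691} = \frac{1}{- \frac{3890}{2131} - 2651691} = \frac{1}{- \frac{5650757411}{2131}} = - \frac{2131}{5650757411} \approx -3.7712 \cdot 10^{-7}$)
$- n = \left(-1\right) \left(- \frac{2131}{5650757411}\right) = \frac{2131}{5650757411}$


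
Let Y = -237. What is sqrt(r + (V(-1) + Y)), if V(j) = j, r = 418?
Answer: 6*sqrt(5) ≈ 13.416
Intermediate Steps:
sqrt(r + (V(-1) + Y)) = sqrt(418 + (-1 - 237)) = sqrt(418 - 238) = sqrt(180) = 6*sqrt(5)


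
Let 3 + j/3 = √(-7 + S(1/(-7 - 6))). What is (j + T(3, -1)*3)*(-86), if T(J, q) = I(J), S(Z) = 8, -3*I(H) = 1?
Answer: 602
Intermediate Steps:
I(H) = -⅓ (I(H) = -⅓*1 = -⅓)
T(J, q) = -⅓
j = -6 (j = -9 + 3*√(-7 + 8) = -9 + 3*√1 = -9 + 3*1 = -9 + 3 = -6)
(j + T(3, -1)*3)*(-86) = (-6 - ⅓*3)*(-86) = (-6 - 1)*(-86) = -7*(-86) = 602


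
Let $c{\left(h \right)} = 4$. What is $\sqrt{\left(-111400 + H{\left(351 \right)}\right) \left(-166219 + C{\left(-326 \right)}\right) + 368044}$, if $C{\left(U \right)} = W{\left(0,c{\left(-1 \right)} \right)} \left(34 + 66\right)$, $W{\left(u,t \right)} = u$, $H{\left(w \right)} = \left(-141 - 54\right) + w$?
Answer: $4 \sqrt{1155702155} \approx 1.3598 \cdot 10^{5}$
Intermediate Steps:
$H{\left(w \right)} = -195 + w$
$C{\left(U \right)} = 0$ ($C{\left(U \right)} = 0 \left(34 + 66\right) = 0 \cdot 100 = 0$)
$\sqrt{\left(-111400 + H{\left(351 \right)}\right) \left(-166219 + C{\left(-326 \right)}\right) + 368044} = \sqrt{\left(-111400 + \left(-195 + 351\right)\right) \left(-166219 + 0\right) + 368044} = \sqrt{\left(-111400 + 156\right) \left(-166219\right) + 368044} = \sqrt{\left(-111244\right) \left(-166219\right) + 368044} = \sqrt{18490866436 + 368044} = \sqrt{18491234480} = 4 \sqrt{1155702155}$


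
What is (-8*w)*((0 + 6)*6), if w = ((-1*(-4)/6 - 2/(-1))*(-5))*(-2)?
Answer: -7680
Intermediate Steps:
w = 80/3 (w = ((4*(⅙) - 2*(-1))*(-5))*(-2) = ((⅔ + 2)*(-5))*(-2) = ((8/3)*(-5))*(-2) = -40/3*(-2) = 80/3 ≈ 26.667)
(-8*w)*((0 + 6)*6) = (-8*80/3)*((0 + 6)*6) = -1280*6 = -640/3*36 = -7680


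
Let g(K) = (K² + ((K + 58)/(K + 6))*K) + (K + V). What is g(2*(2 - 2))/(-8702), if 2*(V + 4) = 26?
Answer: -9/8702 ≈ -0.0010342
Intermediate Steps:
V = 9 (V = -4 + (½)*26 = -4 + 13 = 9)
g(K) = 9 + K + K² + K*(58 + K)/(6 + K) (g(K) = (K² + ((K + 58)/(K + 6))*K) + (K + 9) = (K² + ((58 + K)/(6 + K))*K) + (9 + K) = (K² + K*(58 + K)/(6 + K)) + (9 + K) = 9 + K + K² + K*(58 + K)/(6 + K))
g(2*(2 - 2))/(-8702) = ((54 + (2*(2 - 2))³ + 8*(2*(2 - 2))² + 73*(2*(2 - 2)))/(6 + 2*(2 - 2)))/(-8702) = ((54 + (2*0)³ + 8*(2*0)² + 73*(2*0))/(6 + 2*0))*(-1/8702) = ((54 + 0³ + 8*0² + 73*0)/(6 + 0))*(-1/8702) = ((54 + 0 + 8*0 + 0)/6)*(-1/8702) = ((54 + 0 + 0 + 0)/6)*(-1/8702) = ((⅙)*54)*(-1/8702) = 9*(-1/8702) = -9/8702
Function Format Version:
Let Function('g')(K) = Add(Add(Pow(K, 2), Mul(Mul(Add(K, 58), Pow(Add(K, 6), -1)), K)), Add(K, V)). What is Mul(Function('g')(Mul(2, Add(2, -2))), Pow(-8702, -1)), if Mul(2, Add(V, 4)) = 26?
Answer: Rational(-9, 8702) ≈ -0.0010342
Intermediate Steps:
V = 9 (V = Add(-4, Mul(Rational(1, 2), 26)) = Add(-4, 13) = 9)
Function('g')(K) = Add(9, K, Pow(K, 2), Mul(K, Pow(Add(6, K), -1), Add(58, K))) (Function('g')(K) = Add(Add(Pow(K, 2), Mul(Mul(Add(K, 58), Pow(Add(K, 6), -1)), K)), Add(K, 9)) = Add(Add(Pow(K, 2), Mul(Mul(Add(58, K), Pow(Add(6, K), -1)), K)), Add(9, K)) = Add(Add(Pow(K, 2), Mul(Mul(Pow(Add(6, K), -1), Add(58, K)), K)), Add(9, K)) = Add(Add(Pow(K, 2), Mul(K, Pow(Add(6, K), -1), Add(58, K))), Add(9, K)) = Add(9, K, Pow(K, 2), Mul(K, Pow(Add(6, K), -1), Add(58, K))))
Mul(Function('g')(Mul(2, Add(2, -2))), Pow(-8702, -1)) = Mul(Mul(Pow(Add(6, Mul(2, Add(2, -2))), -1), Add(54, Pow(Mul(2, Add(2, -2)), 3), Mul(8, Pow(Mul(2, Add(2, -2)), 2)), Mul(73, Mul(2, Add(2, -2))))), Pow(-8702, -1)) = Mul(Mul(Pow(Add(6, Mul(2, 0)), -1), Add(54, Pow(Mul(2, 0), 3), Mul(8, Pow(Mul(2, 0), 2)), Mul(73, Mul(2, 0)))), Rational(-1, 8702)) = Mul(Mul(Pow(Add(6, 0), -1), Add(54, Pow(0, 3), Mul(8, Pow(0, 2)), Mul(73, 0))), Rational(-1, 8702)) = Mul(Mul(Pow(6, -1), Add(54, 0, Mul(8, 0), 0)), Rational(-1, 8702)) = Mul(Mul(Rational(1, 6), Add(54, 0, 0, 0)), Rational(-1, 8702)) = Mul(Mul(Rational(1, 6), 54), Rational(-1, 8702)) = Mul(9, Rational(-1, 8702)) = Rational(-9, 8702)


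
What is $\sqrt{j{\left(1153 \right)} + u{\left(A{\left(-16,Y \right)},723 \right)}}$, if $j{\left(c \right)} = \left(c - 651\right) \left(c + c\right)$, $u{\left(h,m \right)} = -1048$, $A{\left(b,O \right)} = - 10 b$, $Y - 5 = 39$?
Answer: $2 \sqrt{289141} \approx 1075.4$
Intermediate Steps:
$Y = 44$ ($Y = 5 + 39 = 44$)
$j{\left(c \right)} = 2 c \left(-651 + c\right)$ ($j{\left(c \right)} = \left(-651 + c\right) 2 c = 2 c \left(-651 + c\right)$)
$\sqrt{j{\left(1153 \right)} + u{\left(A{\left(-16,Y \right)},723 \right)}} = \sqrt{2 \cdot 1153 \left(-651 + 1153\right) - 1048} = \sqrt{2 \cdot 1153 \cdot 502 - 1048} = \sqrt{1157612 - 1048} = \sqrt{1156564} = 2 \sqrt{289141}$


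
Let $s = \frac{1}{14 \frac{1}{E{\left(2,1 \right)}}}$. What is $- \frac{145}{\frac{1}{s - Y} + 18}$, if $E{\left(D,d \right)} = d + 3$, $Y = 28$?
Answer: $- \frac{5626}{697} \approx -8.0717$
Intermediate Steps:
$E{\left(D,d \right)} = 3 + d$
$s = \frac{2}{7}$ ($s = \frac{1}{14 \frac{1}{3 + 1}} = \frac{1}{14 \cdot \frac{1}{4}} = \frac{1}{\frac{7}{2}} = \frac{2}{7} \approx 0.28571$)
$- \frac{145}{\frac{1}{s - Y} + 18} = - \frac{145}{\frac{1}{\frac{2}{7} - 28} + 18} = - \frac{145}{\frac{1}{- \frac{194}{7}} + 18} = - \frac{145}{- \frac{7}{194} + 18} = - \frac{145}{\frac{3485}{194}} = \left(-145\right) \frac{194}{3485} = - \frac{5626}{697}$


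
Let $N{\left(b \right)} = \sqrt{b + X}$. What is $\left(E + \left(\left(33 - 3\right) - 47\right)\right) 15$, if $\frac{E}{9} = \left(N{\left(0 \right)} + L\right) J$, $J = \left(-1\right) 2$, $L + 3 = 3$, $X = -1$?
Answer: $-255 - 270 i \approx -255.0 - 270.0 i$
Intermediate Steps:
$L = 0$ ($L = -3 + 3 = 0$)
$N{\left(b \right)} = \sqrt{-1 + b}$ ($N{\left(b \right)} = \sqrt{b - 1} = \sqrt{-1 + b}$)
$J = -2$
$E = - 18 i$ ($E = 9 \left(\sqrt{-1 + 0} + 0\right) \left(-2\right) = 9 \left(\sqrt{-1} + 0\right) \left(-2\right) = 9 \left(i + 0\right) \left(-2\right) = 9 i \left(-2\right) = 9 \left(- 2 i\right) = - 18 i \approx - 18.0 i$)
$\left(E + \left(\left(33 - 3\right) - 47\right)\right) 15 = \left(- 18 i + \left(\left(33 - 3\right) - 47\right)\right) 15 = \left(- 18 i + \left(30 - 47\right)\right) 15 = \left(- 18 i - 17\right) 15 = \left(-17 - 18 i\right) 15 = -255 - 270 i$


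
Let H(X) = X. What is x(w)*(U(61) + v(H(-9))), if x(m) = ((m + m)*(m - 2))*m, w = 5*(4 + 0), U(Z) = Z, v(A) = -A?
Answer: 1008000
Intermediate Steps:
w = 20 (w = 5*4 = 20)
x(m) = 2*m²*(-2 + m) (x(m) = ((2*m)*(-2 + m))*m = (2*m*(-2 + m))*m = 2*m²*(-2 + m))
x(w)*(U(61) + v(H(-9))) = (2*20²*(-2 + 20))*(61 - 1*(-9)) = (2*400*18)*(61 + 9) = 14400*70 = 1008000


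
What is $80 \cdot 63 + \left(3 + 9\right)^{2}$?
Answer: $5184$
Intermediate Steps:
$80 \cdot 63 + \left(3 + 9\right)^{2} = 5040 + 12^{2} = 5040 + 144 = 5184$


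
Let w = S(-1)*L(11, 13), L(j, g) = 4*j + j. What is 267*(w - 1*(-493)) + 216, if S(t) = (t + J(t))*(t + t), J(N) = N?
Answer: 190587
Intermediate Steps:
L(j, g) = 5*j
S(t) = 4*t**2 (S(t) = (t + t)*(t + t) = (2*t)*(2*t) = 4*t**2)
w = 220 (w = (4*(-1)**2)*(5*11) = (4*1)*55 = 4*55 = 220)
267*(w - 1*(-493)) + 216 = 267*(220 - 1*(-493)) + 216 = 267*(220 + 493) + 216 = 267*713 + 216 = 190371 + 216 = 190587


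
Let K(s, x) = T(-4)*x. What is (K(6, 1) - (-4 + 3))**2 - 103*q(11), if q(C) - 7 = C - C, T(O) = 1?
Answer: -717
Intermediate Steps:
q(C) = 7 (q(C) = 7 + (C - C) = 7 + 0 = 7)
K(s, x) = x (K(s, x) = 1*x = x)
(K(6, 1) - (-4 + 3))**2 - 103*q(11) = (1 - (-4 + 3))**2 - 103*7 = (1 - 1*(-1))**2 - 721 = (1 + 1)**2 - 721 = 2**2 - 721 = 4 - 721 = -717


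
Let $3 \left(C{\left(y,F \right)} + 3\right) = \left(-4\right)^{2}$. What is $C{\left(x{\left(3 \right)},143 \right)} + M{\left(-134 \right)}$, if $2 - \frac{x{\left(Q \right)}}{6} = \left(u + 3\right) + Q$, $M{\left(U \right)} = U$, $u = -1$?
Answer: $- \frac{395}{3} \approx -131.67$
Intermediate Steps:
$x{\left(Q \right)} = - 6 Q$ ($x{\left(Q \right)} = 12 - 6 \left(\left(-1 + 3\right) + Q\right) = 12 - 6 \left(2 + Q\right) = 12 - \left(12 + 6 Q\right) = - 6 Q$)
$C{\left(y,F \right)} = \frac{7}{3}$ ($C{\left(y,F \right)} = -3 + \frac{\left(-4\right)^{2}}{3} = -3 + \frac{1}{3} \cdot 16 = -3 + \frac{16}{3} = \frac{7}{3}$)
$C{\left(x{\left(3 \right)},143 \right)} + M{\left(-134 \right)} = \frac{7}{3} - 134 = - \frac{395}{3}$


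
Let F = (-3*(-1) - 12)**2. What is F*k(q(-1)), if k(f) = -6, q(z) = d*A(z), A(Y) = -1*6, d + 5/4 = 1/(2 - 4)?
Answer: -486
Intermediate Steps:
d = -7/4 (d = -5/4 + 1/(2 - 4) = -5/4 + 1/(-2) = -5/4 - 1/2 = -7/4 ≈ -1.7500)
A(Y) = -6
q(z) = 21/2 (q(z) = -7/4*(-6) = 21/2)
F = 81 (F = (3 - 12)**2 = (-9)**2 = 81)
F*k(q(-1)) = 81*(-6) = -486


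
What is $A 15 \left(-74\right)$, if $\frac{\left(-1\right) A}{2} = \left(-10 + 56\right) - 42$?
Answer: $8880$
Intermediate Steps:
$A = -8$ ($A = - 2 \left(\left(-10 + 56\right) - 42\right) = - 2 \left(46 - 42\right) = \left(-2\right) 4 = -8$)
$A 15 \left(-74\right) = \left(-8\right) 15 \left(-74\right) = \left(-120\right) \left(-74\right) = 8880$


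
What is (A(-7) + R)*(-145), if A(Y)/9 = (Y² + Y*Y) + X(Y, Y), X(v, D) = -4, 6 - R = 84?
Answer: -111360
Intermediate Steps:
R = -78 (R = 6 - 1*84 = 6 - 84 = -78)
A(Y) = -36 + 18*Y² (A(Y) = 9*((Y² + Y*Y) - 4) = 9*((Y² + Y²) - 4) = 9*(2*Y² - 4) = 9*(-4 + 2*Y²) = -36 + 18*Y²)
(A(-7) + R)*(-145) = ((-36 + 18*(-7)²) - 78)*(-145) = ((-36 + 18*49) - 78)*(-145) = ((-36 + 882) - 78)*(-145) = (846 - 78)*(-145) = 768*(-145) = -111360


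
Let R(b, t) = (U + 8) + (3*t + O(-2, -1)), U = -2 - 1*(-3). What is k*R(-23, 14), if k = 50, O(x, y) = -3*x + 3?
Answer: 3000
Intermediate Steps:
O(x, y) = 3 - 3*x
U = 1 (U = -2 + 3 = 1)
R(b, t) = 18 + 3*t (R(b, t) = (1 + 8) + (3*t + (3 - 3*(-2))) = 9 + (3*t + (3 + 6)) = 9 + (3*t + 9) = 9 + (9 + 3*t) = 18 + 3*t)
k*R(-23, 14) = 50*(18 + 3*14) = 50*(18 + 42) = 50*60 = 3000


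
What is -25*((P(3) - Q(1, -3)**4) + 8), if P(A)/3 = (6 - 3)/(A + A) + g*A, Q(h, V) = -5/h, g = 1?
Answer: 30325/2 ≈ 15163.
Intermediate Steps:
P(A) = 3*A + 9/(2*A) (P(A) = 3*((6 - 3)/(A + A) + 1*A) = 3*(3/((2*A)) + A) = 3*(3*(1/(2*A)) + A) = 3*(3/(2*A) + A) = 3*(A + 3/(2*A)) = 3*A + 9/(2*A))
-25*((P(3) - Q(1, -3)**4) + 8) = -25*(((3*3 + (9/2)/3) - (-5/1)**4) + 8) = -25*(((9 + (9/2)*(1/3)) - (-5*1)**4) + 8) = -25*(((9 + 3/2) - 1*(-5)**4) + 8) = -25*((21/2 - 1*625) + 8) = -25*((21/2 - 625) + 8) = -25*(-1229/2 + 8) = -25*(-1213/2) = 30325/2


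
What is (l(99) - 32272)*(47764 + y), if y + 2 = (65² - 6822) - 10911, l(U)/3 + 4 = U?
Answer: -1095682698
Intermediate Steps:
l(U) = -12 + 3*U
y = -13510 (y = -2 + ((65² - 6822) - 10911) = -2 + ((4225 - 6822) - 10911) = -2 + (-2597 - 10911) = -2 - 13508 = -13510)
(l(99) - 32272)*(47764 + y) = ((-12 + 3*99) - 32272)*(47764 - 13510) = ((-12 + 297) - 32272)*34254 = (285 - 32272)*34254 = -31987*34254 = -1095682698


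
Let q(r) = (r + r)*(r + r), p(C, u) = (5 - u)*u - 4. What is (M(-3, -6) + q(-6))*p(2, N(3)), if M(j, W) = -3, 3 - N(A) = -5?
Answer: -3948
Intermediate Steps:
N(A) = 8 (N(A) = 3 - 1*(-5) = 3 + 5 = 8)
p(C, u) = -4 + u*(5 - u) (p(C, u) = u*(5 - u) - 4 = -4 + u*(5 - u))
q(r) = 4*r² (q(r) = (2*r)*(2*r) = 4*r²)
(M(-3, -6) + q(-6))*p(2, N(3)) = (-3 + 4*(-6)²)*(-4 - 1*8² + 5*8) = (-3 + 4*36)*(-4 - 1*64 + 40) = (-3 + 144)*(-4 - 64 + 40) = 141*(-28) = -3948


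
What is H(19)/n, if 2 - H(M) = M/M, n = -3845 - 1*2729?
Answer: -1/6574 ≈ -0.00015211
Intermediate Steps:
n = -6574 (n = -3845 - 2729 = -6574)
H(M) = 1 (H(M) = 2 - M/M = 2 - 1*1 = 2 - 1 = 1)
H(19)/n = 1/(-6574) = 1*(-1/6574) = -1/6574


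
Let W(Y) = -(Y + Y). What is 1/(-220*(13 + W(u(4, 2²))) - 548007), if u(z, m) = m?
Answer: -1/549107 ≈ -1.8211e-6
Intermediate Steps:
W(Y) = -2*Y
1/(-220*(13 + W(u(4, 2²))) - 548007) = 1/(-220*(13 - 2*2²) - 548007) = 1/(-220*(13 - 2*4) - 548007) = 1/(-220*(13 - 8) - 548007) = 1/(-220*5 - 548007) = 1/(-1100 - 548007) = 1/(-549107) = -1/549107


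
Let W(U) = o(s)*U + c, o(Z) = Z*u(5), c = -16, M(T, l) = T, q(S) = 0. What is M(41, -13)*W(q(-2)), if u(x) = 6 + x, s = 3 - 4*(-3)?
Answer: -656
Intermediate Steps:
s = 15 (s = 3 + 12 = 15)
o(Z) = 11*Z (o(Z) = Z*(6 + 5) = Z*11 = 11*Z)
W(U) = -16 + 165*U (W(U) = (11*15)*U - 16 = 165*U - 16 = -16 + 165*U)
M(41, -13)*W(q(-2)) = 41*(-16 + 165*0) = 41*(-16 + 0) = 41*(-16) = -656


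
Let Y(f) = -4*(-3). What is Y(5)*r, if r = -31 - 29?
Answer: -720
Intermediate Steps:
Y(f) = 12
r = -60
Y(5)*r = 12*(-60) = -720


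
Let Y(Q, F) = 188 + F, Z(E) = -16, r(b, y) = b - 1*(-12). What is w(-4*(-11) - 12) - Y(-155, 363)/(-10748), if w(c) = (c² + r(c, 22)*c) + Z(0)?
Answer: 25967719/10748 ≈ 2416.1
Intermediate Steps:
r(b, y) = 12 + b (r(b, y) = b + 12 = 12 + b)
w(c) = -16 + c² + c*(12 + c) (w(c) = (c² + (12 + c)*c) - 16 = (c² + c*(12 + c)) - 16 = -16 + c² + c*(12 + c))
w(-4*(-11) - 12) - Y(-155, 363)/(-10748) = (-16 + (-4*(-11) - 12)² + (-4*(-11) - 12)*(12 + (-4*(-11) - 12))) - (188 + 363)/(-10748) = (-16 + (44 - 12)² + (44 - 12)*(12 + (44 - 12))) - 551*(-1)/10748 = (-16 + 32² + 32*(12 + 32)) - 1*(-551/10748) = (-16 + 1024 + 32*44) + 551/10748 = (-16 + 1024 + 1408) + 551/10748 = 2416 + 551/10748 = 25967719/10748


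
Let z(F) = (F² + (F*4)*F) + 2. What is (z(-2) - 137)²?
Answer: 13225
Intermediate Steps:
z(F) = 2 + 5*F² (z(F) = (F² + (4*F)*F) + 2 = (F² + 4*F²) + 2 = 5*F² + 2 = 2 + 5*F²)
(z(-2) - 137)² = ((2 + 5*(-2)²) - 137)² = ((2 + 5*4) - 137)² = ((2 + 20) - 137)² = (22 - 137)² = (-115)² = 13225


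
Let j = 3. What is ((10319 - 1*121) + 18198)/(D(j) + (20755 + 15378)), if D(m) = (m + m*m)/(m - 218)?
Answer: 6105140/7768583 ≈ 0.78588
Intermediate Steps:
D(m) = (m + m²)/(-218 + m)
((10319 - 1*121) + 18198)/(D(j) + (20755 + 15378)) = ((10319 - 1*121) + 18198)/(3*(1 + 3)/(-218 + 3) + (20755 + 15378)) = ((10319 - 121) + 18198)/(3*4/(-215) + 36133) = (10198 + 18198)/(3*(-1/215)*4 + 36133) = 28396/(-12/215 + 36133) = 28396/(7768583/215) = 28396*(215/7768583) = 6105140/7768583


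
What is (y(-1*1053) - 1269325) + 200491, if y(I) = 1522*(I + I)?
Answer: -4274166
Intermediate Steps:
y(I) = 3044*I (y(I) = 1522*(2*I) = 3044*I)
(y(-1*1053) - 1269325) + 200491 = (3044*(-1*1053) - 1269325) + 200491 = (3044*(-1053) - 1269325) + 200491 = (-3205332 - 1269325) + 200491 = -4474657 + 200491 = -4274166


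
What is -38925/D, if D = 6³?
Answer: -4325/24 ≈ -180.21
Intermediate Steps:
D = 216
-38925/D = -38925/216 = -38925*1/216 = -4325/24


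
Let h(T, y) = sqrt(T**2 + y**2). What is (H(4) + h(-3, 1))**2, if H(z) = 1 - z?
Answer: (3 - sqrt(10))**2 ≈ 0.026334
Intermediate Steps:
(H(4) + h(-3, 1))**2 = ((1 - 1*4) + sqrt((-3)**2 + 1**2))**2 = ((1 - 4) + sqrt(9 + 1))**2 = (-3 + sqrt(10))**2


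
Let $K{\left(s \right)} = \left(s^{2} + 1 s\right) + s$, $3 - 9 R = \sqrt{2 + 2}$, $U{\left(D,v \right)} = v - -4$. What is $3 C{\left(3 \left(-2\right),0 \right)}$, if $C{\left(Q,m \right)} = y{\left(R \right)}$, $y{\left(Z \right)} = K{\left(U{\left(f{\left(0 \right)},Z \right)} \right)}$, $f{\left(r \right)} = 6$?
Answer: $\frac{2035}{27} \approx 75.37$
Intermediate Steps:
$U{\left(D,v \right)} = 4 + v$ ($U{\left(D,v \right)} = v + 4 = 4 + v$)
$R = \frac{1}{9}$ ($R = \frac{1}{3} - \frac{\sqrt{2 + 2}}{9} = \frac{1}{3} - \frac{\sqrt{4}}{9} = \frac{1}{3} - \frac{2}{9} = \frac{1}{9} \approx 0.11111$)
$K{\left(s \right)} = s^{2} + 2 s$ ($K{\left(s \right)} = \left(s^{2} + s\right) + s = \left(s + s^{2}\right) + s = s^{2} + 2 s$)
$y{\left(Z \right)} = \left(4 + Z\right) \left(6 + Z\right)$ ($y{\left(Z \right)} = \left(4 + Z\right) \left(2 + \left(4 + Z\right)\right) = \left(4 + Z\right) \left(6 + Z\right)$)
$C{\left(Q,m \right)} = \frac{2035}{81}$ ($C{\left(Q,m \right)} = \left(4 + \frac{1}{9}\right) \left(6 + \frac{1}{9}\right) = \frac{37}{9} \cdot \frac{55}{9} = \frac{2035}{81}$)
$3 C{\left(3 \left(-2\right),0 \right)} = 3 \cdot \frac{2035}{81} = \frac{2035}{27}$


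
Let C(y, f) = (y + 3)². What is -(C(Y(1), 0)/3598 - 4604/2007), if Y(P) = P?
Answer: 8266540/3610593 ≈ 2.2895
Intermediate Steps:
C(y, f) = (3 + y)²
-(C(Y(1), 0)/3598 - 4604/2007) = -((3 + 1)²/3598 - 4604/2007) = -(4²*(1/3598) - 4604*1/2007) = -(16*(1/3598) - 4604/2007) = -(8/1799 - 4604/2007) = -1*(-8266540/3610593) = 8266540/3610593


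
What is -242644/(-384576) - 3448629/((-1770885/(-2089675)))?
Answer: -15396954575545507/3783554832 ≈ -4.0694e+6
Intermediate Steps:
-242644/(-384576) - 3448629/((-1770885/(-2089675))) = -242644*(-1/384576) - 3448629/((-1770885*(-1/2089675))) = 60661/96144 - 3448629/354177/417935 = 60661/96144 - 3448629*417935/354177 = 60661/96144 - 160144751235/39353 = -15396954575545507/3783554832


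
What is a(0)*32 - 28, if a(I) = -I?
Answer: -28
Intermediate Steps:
a(0)*32 - 28 = -1*0*32 - 28 = 0*32 - 28 = 0 - 28 = -28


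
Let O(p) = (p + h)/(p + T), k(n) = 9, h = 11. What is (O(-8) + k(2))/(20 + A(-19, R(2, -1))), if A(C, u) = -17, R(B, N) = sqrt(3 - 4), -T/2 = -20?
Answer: 97/32 ≈ 3.0313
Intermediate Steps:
T = 40 (T = -2*(-20) = 40)
R(B, N) = I (R(B, N) = sqrt(-1) = I)
O(p) = (11 + p)/(40 + p) (O(p) = (p + 11)/(p + 40) = (11 + p)/(40 + p))
(O(-8) + k(2))/(20 + A(-19, R(2, -1))) = ((11 - 8)/(40 - 8) + 9)/(20 - 17) = (3/32 + 9)/3 = ((1/32)*3 + 9)*(1/3) = (3/32 + 9)*(1/3) = (291/32)*(1/3) = 97/32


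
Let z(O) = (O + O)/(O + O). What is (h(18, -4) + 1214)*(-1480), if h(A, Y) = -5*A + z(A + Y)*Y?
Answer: -1657600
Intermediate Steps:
z(O) = 1 (z(O) = (2*O)/((2*O)) = (2*O)*(1/(2*O)) = 1)
h(A, Y) = Y - 5*A (h(A, Y) = -5*A + 1*Y = -5*A + Y = Y - 5*A)
(h(18, -4) + 1214)*(-1480) = ((-4 - 5*18) + 1214)*(-1480) = ((-4 - 90) + 1214)*(-1480) = (-94 + 1214)*(-1480) = 1120*(-1480) = -1657600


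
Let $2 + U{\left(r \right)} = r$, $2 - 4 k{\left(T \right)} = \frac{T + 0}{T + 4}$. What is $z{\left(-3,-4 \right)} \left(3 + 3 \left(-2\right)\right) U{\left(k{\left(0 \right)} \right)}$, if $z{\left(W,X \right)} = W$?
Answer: $- \frac{27}{2} \approx -13.5$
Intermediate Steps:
$k{\left(T \right)} = \frac{1}{2} - \frac{T}{4 \left(4 + T\right)}$ ($k{\left(T \right)} = \frac{1}{2} - \frac{\left(T + 0\right) \frac{1}{T + 4}}{4} = \frac{1}{2} - \frac{T \frac{1}{4 + T}}{4} = \frac{1}{2} - \frac{T}{4 \left(4 + T\right)}$)
$U{\left(r \right)} = -2 + r$
$z{\left(-3,-4 \right)} \left(3 + 3 \left(-2\right)\right) U{\left(k{\left(0 \right)} \right)} = - 3 \left(3 + 3 \left(-2\right)\right) \left(-2 + \frac{8 + 0}{4 \left(4 + 0\right)}\right) = - 3 \left(3 - 6\right) \left(-2 + \frac{1}{4} \cdot \frac{1}{4} \cdot 8\right) = \left(-3\right) \left(-3\right) \left(-2 + \frac{1}{4} \cdot \frac{1}{4} \cdot 8\right) = 9 \left(-2 + \frac{1}{2}\right) = 9 \left(- \frac{3}{2}\right) = - \frac{27}{2}$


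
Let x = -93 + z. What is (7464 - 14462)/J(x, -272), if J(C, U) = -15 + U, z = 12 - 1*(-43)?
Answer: 6998/287 ≈ 24.383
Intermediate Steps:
z = 55 (z = 12 + 43 = 55)
x = -38 (x = -93 + 55 = -38)
(7464 - 14462)/J(x, -272) = (7464 - 14462)/(-15 - 272) = -6998/(-287) = -6998*(-1/287) = 6998/287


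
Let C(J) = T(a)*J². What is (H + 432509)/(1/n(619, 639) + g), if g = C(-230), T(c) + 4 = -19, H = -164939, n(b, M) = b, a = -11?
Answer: -165625830/753137299 ≈ -0.21991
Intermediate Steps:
T(c) = -23 (T(c) = -4 - 19 = -23)
C(J) = -23*J²
g = -1216700 (g = -23*(-230)² = -23*52900 = -1216700)
(H + 432509)/(1/n(619, 639) + g) = (-164939 + 432509)/(1/619 - 1216700) = 267570/(1/619 - 1216700) = 267570/(-753137299/619) = 267570*(-619/753137299) = -165625830/753137299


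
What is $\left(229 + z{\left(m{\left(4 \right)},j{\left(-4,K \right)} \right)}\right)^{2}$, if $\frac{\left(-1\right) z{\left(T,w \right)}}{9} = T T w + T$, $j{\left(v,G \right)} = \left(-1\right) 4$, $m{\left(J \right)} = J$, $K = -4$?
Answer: $591361$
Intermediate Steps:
$j{\left(v,G \right)} = -4$
$z{\left(T,w \right)} = - 9 T - 9 w T^{2}$ ($z{\left(T,w \right)} = - 9 \left(T T w + T\right) = - 9 \left(T^{2} w + T\right) = - 9 \left(w T^{2} + T\right) = - 9 \left(T + w T^{2}\right) = - 9 T - 9 w T^{2}$)
$\left(229 + z{\left(m{\left(4 \right)},j{\left(-4,K \right)} \right)}\right)^{2} = \left(229 - 36 \left(1 + 4 \left(-4\right)\right)\right)^{2} = \left(229 - 36 \left(1 - 16\right)\right)^{2} = \left(229 - 36 \left(-15\right)\right)^{2} = \left(229 + 540\right)^{2} = 769^{2} = 591361$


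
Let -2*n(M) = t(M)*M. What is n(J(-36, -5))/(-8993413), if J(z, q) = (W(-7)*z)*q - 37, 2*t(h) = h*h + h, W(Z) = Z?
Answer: -545035716/8993413 ≈ -60.604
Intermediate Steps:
t(h) = h/2 + h**2/2 (t(h) = (h*h + h)/2 = (h**2 + h)/2 = (h + h**2)/2 = h/2 + h**2/2)
J(z, q) = -37 - 7*q*z (J(z, q) = (-7*z)*q - 37 = -7*q*z - 37 = -37 - 7*q*z)
n(M) = -M**2*(1 + M)/4 (n(M) = -M*(1 + M)/2*M/2 = -M**2*(1 + M)/4)
n(J(-36, -5))/(-8993413) = ((-37 - 7*(-5)*(-36))**2*(-1 - (-37 - 7*(-5)*(-36)))/4)/(-8993413) = ((-37 - 1260)**2*(-1 - (-37 - 1260))/4)*(-1/8993413) = ((1/4)*(-1297)**2*(-1 - 1*(-1297)))*(-1/8993413) = ((1/4)*1682209*(-1 + 1297))*(-1/8993413) = ((1/4)*1682209*1296)*(-1/8993413) = 545035716*(-1/8993413) = -545035716/8993413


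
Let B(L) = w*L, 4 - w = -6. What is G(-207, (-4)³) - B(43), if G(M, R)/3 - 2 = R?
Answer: -616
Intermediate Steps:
w = 10 (w = 4 - 1*(-6) = 4 + 6 = 10)
G(M, R) = 6 + 3*R
B(L) = 10*L
G(-207, (-4)³) - B(43) = (6 + 3*(-4)³) - 10*43 = (6 + 3*(-64)) - 1*430 = (6 - 192) - 430 = -186 - 430 = -616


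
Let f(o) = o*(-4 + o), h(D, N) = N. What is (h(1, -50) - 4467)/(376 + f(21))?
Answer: -4517/733 ≈ -6.1623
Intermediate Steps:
(h(1, -50) - 4467)/(376 + f(21)) = (-50 - 4467)/(376 + 21*(-4 + 21)) = -4517/(376 + 21*17) = -4517/(376 + 357) = -4517/733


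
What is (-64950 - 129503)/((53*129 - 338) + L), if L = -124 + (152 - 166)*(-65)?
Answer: -194453/7285 ≈ -26.692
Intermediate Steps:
L = 786 (L = -124 - 14*(-65) = -124 + 910 = 786)
(-64950 - 129503)/((53*129 - 338) + L) = (-64950 - 129503)/((53*129 - 338) + 786) = -194453/((6837 - 338) + 786) = -194453/(6499 + 786) = -194453/7285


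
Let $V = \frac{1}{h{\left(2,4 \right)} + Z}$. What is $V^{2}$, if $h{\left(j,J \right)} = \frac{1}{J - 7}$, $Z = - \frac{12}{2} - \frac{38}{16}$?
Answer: $\frac{576}{43681} \approx 0.013187$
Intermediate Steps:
$Z = - \frac{67}{8}$ ($Z = \left(-12\right) \frac{1}{2} - \frac{19}{8} = -6 - \frac{19}{8} = - \frac{67}{8} \approx -8.375$)
$h{\left(j,J \right)} = \frac{1}{-7 + J}$
$V = - \frac{24}{209}$ ($V = \frac{1}{\frac{1}{-7 + 4} - \frac{67}{8}} = \frac{1}{\frac{1}{-3} - \frac{67}{8}} = \frac{1}{- \frac{1}{3} - \frac{67}{8}} = \frac{1}{- \frac{209}{24}} = - \frac{24}{209} \approx -0.11483$)
$V^{2} = \left(- \frac{24}{209}\right)^{2} = \frac{576}{43681}$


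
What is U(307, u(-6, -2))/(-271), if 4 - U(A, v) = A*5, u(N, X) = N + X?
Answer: 1531/271 ≈ 5.6494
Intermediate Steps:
U(A, v) = 4 - 5*A (U(A, v) = 4 - A*5 = 4 - 5*A)
U(307, u(-6, -2))/(-271) = (4 - 5*307)/(-271) = (4 - 1535)*(-1/271) = -1531*(-1/271) = 1531/271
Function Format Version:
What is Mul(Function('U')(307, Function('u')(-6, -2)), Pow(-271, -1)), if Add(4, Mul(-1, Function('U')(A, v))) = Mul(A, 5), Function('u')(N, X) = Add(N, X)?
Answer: Rational(1531, 271) ≈ 5.6494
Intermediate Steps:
Function('U')(A, v) = Add(4, Mul(-5, A)) (Function('U')(A, v) = Add(4, Mul(-1, Mul(A, 5))) = Add(4, Mul(-1, Mul(5, A))) = Add(4, Mul(-5, A)))
Mul(Function('U')(307, Function('u')(-6, -2)), Pow(-271, -1)) = Mul(Add(4, Mul(-5, 307)), Pow(-271, -1)) = Mul(Add(4, -1535), Rational(-1, 271)) = Mul(-1531, Rational(-1, 271)) = Rational(1531, 271)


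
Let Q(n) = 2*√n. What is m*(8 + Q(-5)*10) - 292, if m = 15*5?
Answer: 308 + 1500*I*√5 ≈ 308.0 + 3354.1*I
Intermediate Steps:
m = 75
m*(8 + Q(-5)*10) - 292 = 75*(8 + (2*√(-5))*10) - 292 = 75*(8 + (2*(I*√5))*10) - 292 = 75*(8 + (2*I*√5)*10) - 292 = 75*(8 + 20*I*√5) - 292 = (600 + 1500*I*√5) - 292 = 308 + 1500*I*√5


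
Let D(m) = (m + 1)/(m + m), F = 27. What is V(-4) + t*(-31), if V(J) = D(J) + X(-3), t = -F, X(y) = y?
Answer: 6675/8 ≈ 834.38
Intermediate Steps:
D(m) = (1 + m)/(2*m) (D(m) = (1 + m)/((2*m)) = (1 + m)*(1/(2*m)) = (1 + m)/(2*m))
t = -27 (t = -1*27 = -27)
V(J) = -3 + (1 + J)/(2*J) (V(J) = (1 + J)/(2*J) - 3 = -3 + (1 + J)/(2*J))
V(-4) + t*(-31) = (½)*(1 - 5*(-4))/(-4) - 27*(-31) = (½)*(-¼)*(1 + 20) + 837 = (½)*(-¼)*21 + 837 = -21/8 + 837 = 6675/8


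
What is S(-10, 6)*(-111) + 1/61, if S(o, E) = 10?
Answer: -67709/61 ≈ -1110.0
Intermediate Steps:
S(-10, 6)*(-111) + 1/61 = 10*(-111) + 1/61 = -1110 + 1/61 = -67709/61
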